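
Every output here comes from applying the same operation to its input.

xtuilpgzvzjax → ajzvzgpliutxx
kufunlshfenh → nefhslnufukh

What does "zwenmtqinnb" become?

nniqtmnewzb

The transformation: move the last character to the front, then reverse the string.
For "zwenmtqinnb" the result is "nniqtmnewzb".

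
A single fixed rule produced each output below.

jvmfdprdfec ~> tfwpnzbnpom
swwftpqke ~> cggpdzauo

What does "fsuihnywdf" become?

Each output is the input with this applied: shift every letter 10 places forward in the alphabet (wrapping around).
For "fsuihnywdf" the result is "pcesrxignp".

pcesrxignp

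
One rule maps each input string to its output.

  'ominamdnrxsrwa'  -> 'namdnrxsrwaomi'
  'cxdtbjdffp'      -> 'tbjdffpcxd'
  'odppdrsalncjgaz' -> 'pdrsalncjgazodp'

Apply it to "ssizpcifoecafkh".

zpcifoecafkhssi

What's happening: move the first 3 characters to the end (rotate left by 3).
Applying that to "ssizpcifoecafkh" gives "zpcifoecafkhssi".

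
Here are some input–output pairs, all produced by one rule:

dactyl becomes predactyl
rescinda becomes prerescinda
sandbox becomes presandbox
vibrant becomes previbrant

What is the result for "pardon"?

prepardon

In each case the input is transformed by: prepend "pre".
On "pardon" that produces "prepardon".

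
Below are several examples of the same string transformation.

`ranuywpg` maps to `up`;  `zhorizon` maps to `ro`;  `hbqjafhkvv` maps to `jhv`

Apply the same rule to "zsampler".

me

Rule — delete the first character, then keep one character in every 3, starting at position 3 (positions 3rd, 6th, 9th, ...).
For "zsampler" the result is "me".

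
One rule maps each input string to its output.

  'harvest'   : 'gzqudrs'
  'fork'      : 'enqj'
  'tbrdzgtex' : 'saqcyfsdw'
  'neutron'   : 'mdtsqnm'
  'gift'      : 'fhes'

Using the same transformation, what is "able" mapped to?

zakd

What's happening: shift every letter 1 place backward in the alphabet (wrapping around).
"able" → "zakd".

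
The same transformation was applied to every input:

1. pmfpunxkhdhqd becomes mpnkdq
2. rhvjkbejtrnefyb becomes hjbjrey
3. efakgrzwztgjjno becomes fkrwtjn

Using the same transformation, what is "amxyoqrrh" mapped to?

myqr

In each case the input is transformed by: keep every other character starting from the second (positions 2nd, 4th, 6th, ...).
So "amxyoqrrh" becomes "myqr".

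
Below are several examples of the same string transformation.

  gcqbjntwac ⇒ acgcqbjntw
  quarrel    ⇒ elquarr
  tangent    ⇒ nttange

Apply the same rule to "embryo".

yoembr

The rule is to move the last 2 characters to the front (rotate right by 2).
So "embryo" becomes "yoembr".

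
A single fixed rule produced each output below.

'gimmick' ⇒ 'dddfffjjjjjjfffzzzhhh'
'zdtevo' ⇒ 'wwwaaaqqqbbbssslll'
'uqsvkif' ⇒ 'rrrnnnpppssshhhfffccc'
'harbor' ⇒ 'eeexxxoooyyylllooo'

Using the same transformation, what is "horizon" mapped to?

eeelllooofffwwwlllkkk

The transformation: shift every letter 3 places backward in the alphabet (wrapping around), then repeat every character 3 times.
For "horizon", step one produces "elofwlk"; step two turns that into "eeelllooofffwwwlllkkk".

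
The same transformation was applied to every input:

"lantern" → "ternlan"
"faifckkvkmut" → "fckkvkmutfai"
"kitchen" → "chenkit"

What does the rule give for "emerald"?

Looking at the pairs, the operation is to move the first 3 characters to the end (rotate left by 3).
For "emerald" the result is "raldeme".

raldeme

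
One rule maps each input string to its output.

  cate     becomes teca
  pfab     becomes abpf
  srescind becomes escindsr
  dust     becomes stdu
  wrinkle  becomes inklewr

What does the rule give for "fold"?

ldfo

Rule — move the first 2 characters to the end (rotate left by 2).
So "fold" becomes "ldfo".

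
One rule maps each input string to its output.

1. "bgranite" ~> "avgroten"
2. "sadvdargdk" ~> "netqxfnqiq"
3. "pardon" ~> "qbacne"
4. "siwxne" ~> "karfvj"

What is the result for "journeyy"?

arllwbhe

The transformation: swap the front and back halves of the string, then shift every letter 13 places forward in the alphabet (wrapping around) — i.e. ROT13.
Doing the same to "journeyy": "arllwbhe".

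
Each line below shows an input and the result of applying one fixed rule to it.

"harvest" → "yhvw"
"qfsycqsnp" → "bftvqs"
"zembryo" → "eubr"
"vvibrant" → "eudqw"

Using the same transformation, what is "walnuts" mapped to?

qxwv

Looking at the pairs, the operation is to shift every letter 3 places forward in the alphabet (wrapping around), then delete the first 3 characters.
For "walnuts", step one produces "zdoqxwv"; step two turns that into "qxwv".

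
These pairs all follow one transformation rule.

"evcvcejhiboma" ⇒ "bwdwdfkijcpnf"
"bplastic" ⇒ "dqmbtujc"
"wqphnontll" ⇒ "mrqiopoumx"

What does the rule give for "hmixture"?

fnjyuvsi

Looking at the pairs, the operation is to shift every letter 1 place forward in the alphabet (wrapping around), then swap the first and last characters.
Working it through for "hmixture": intermediate "injyuvsf", final "fnjyuvsi".
(Check on "bplastic": → "cqmbtujd" → "dqmbtujc" ✓)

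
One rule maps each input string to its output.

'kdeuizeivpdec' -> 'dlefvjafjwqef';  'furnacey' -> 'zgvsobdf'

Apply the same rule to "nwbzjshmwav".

In each case the input is transformed by: move the last character to the front, then shift every letter 1 place forward in the alphabet (wrapping around).
Working it through for "nwbzjshmwav": intermediate "vnwbzjshmwa", final "woxcaktinxb".

woxcaktinxb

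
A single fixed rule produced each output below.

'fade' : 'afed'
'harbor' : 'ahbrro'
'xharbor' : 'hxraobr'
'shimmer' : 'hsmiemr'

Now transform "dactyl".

Looking at the pairs, the operation is to swap each adjacent pair of characters (1↔2, 3↔4, ...).
For "dactyl" the result is "adtcly".

adtcly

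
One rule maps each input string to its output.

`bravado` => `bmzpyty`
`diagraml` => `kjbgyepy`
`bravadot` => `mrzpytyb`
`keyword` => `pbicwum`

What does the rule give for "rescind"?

lbpcqag

Looking at the pairs, the operation is to move the last 2 characters to the front (rotate right by 2), then shift every letter 2 places backward in the alphabet (wrapping around).
Working it through for "rescind": intermediate "ndresci", final "lbpcqag".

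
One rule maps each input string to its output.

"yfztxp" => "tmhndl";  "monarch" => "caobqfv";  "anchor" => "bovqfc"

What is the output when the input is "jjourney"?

Looking at the pairs, the operation is to swap each adjacent pair of characters (1↔2, 3↔4, ...), then shift every letter 12 places backward in the alphabet (wrapping around).
Applying both steps to "jjourney": "jjuonrye", then "xxicbfms".

xxicbfms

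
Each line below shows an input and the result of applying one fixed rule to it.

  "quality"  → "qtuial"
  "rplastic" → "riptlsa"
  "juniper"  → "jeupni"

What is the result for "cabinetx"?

ctaebni

Looking at the pairs, the operation is to delete the last character, then take characters alternately from the front and the back (1st, last, 2nd, 2nd-last, ...).
For "cabinetx", step one produces "cabinet"; step two turns that into "ctaebni".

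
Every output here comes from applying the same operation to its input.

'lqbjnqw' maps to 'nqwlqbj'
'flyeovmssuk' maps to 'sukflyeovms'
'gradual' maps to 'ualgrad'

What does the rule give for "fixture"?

urefixt

In each case the input is transformed by: move the last 3 characters to the front (rotate right by 3).
For "fixture" the result is "urefixt".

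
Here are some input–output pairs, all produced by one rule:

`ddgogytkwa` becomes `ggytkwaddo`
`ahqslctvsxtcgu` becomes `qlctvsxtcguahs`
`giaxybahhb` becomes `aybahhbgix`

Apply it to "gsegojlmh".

eojlmhgsg

Each output is the input with this applied: move the first 3 characters to the end (rotate left by 3), then swap the first and last characters.
"gsegojlmh" → "eojlmhgsg".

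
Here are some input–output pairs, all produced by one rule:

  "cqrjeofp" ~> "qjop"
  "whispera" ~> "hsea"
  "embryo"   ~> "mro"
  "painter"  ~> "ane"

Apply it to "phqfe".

Each output is the input with this applied: keep every other character starting from the second (positions 2nd, 4th, 6th, ...).
Applying that to "phqfe" gives "hf".

hf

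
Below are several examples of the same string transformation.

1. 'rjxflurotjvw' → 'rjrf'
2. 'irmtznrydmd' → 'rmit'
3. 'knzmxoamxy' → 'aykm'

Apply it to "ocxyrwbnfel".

beoy

What's happening: keep one character in every 3, starting at position 1 (positions 1st, 4th, 7th, ...), then swap the front and back halves of the string.
Applying both steps to "ocxyrwbnfel": "oybe", then "beoy".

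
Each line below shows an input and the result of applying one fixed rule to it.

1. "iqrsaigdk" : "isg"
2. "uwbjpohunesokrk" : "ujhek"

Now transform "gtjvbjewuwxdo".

gvewo

Each output is the input with this applied: keep one character in every 3, starting at position 1 (positions 1st, 4th, 7th, ...).
"gtjvbjewuwxdo" → "gvewo".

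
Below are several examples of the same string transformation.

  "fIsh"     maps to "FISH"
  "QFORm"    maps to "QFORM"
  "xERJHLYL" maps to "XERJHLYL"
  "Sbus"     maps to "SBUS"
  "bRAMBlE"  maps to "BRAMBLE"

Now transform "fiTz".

FITZ

Looking at the pairs, the operation is to convert every letter to uppercase.
For "fiTz" the result is "FITZ".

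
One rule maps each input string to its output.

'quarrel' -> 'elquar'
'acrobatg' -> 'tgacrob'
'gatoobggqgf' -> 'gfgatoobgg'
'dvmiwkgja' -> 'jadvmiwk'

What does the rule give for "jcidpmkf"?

The pattern: move the last 2 characters to the front (rotate right by 2), then delete the last character.
"jcidpmkf" → "kfjcidpm" → "kfjcidp".
(Check on "gatoobggqgf": → "gfgatoobggq" → "gfgatoobgg" ✓)

kfjcidp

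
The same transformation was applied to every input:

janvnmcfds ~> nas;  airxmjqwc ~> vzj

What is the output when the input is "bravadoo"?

enb

Rule — shift every letter 13 places forward in the alphabet (wrapping around) — i.e. ROT13, then keep one character in every 3, starting at position 2 (positions 2nd, 5th, 8th, ...).
"bravadoo" → "oeninqbb" → "enb".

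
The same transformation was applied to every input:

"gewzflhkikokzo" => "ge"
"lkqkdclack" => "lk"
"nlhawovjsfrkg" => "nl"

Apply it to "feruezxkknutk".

fe

Rule — keep only the first 2 characters.
Applying that to "feruezxkknutk" gives "fe".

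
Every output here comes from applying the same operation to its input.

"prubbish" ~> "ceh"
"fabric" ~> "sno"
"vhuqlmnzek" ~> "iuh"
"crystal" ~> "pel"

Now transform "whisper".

The transformation: shift every letter 13 places forward in the alphabet (wrapping around) — i.e. ROT13, then keep only the first 3 characters.
On "whisper": the first step gives "juvfcre", and the second then gives "juv".

juv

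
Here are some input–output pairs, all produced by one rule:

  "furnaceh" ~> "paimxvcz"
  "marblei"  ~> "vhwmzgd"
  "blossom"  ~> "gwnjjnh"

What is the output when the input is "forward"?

Looking at the pairs, the operation is to shift every letter 5 places backward in the alphabet (wrapping around), then swap each adjacent pair of characters (1↔2, 3↔4, ...).
Working it through for "forward": intermediate "ajmrvmy", final "jarmmvy".

jarmmvy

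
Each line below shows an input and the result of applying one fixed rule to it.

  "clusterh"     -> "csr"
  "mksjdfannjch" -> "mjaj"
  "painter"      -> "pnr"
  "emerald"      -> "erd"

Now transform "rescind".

rcd

The transformation: keep one character in every 3, starting at position 1 (positions 1st, 4th, 7th, ...).
For "rescind" the result is "rcd".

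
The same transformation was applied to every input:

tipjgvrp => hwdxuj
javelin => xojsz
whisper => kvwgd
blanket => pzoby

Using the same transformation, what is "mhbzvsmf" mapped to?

avpnjg

Each output is the input with this applied: delete the last 2 characters, then shift every letter 12 places backward in the alphabet (wrapping around).
Working it through for "mhbzvsmf": intermediate "mhbzvs", final "avpnjg".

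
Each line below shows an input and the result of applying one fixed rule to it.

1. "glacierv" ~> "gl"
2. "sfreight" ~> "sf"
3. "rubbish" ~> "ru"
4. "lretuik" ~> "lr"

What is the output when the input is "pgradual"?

The transformation: keep only the first 2 characters.
Applying that to "pgradual" gives "pg".

pg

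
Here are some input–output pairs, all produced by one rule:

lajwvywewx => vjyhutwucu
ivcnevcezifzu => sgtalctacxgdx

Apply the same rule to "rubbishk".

ipszzgqf

The pattern: shift every letter 2 places backward in the alphabet (wrapping around), then move the last character to the front.
Starting from "rubbishk": after the first operation, "pszzgqfi"; after the second, "ipszzgqf".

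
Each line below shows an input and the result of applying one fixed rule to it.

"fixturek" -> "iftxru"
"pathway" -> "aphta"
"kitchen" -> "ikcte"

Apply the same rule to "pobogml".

opobm

Looking at the pairs, the operation is to swap each adjacent pair of characters (1↔2, 3↔4, ...), then delete the last 2 characters.
Applying both steps to "pobogml": "opobmgl", then "opobm".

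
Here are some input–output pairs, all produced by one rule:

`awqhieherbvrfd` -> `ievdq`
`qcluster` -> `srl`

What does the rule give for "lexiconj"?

cjx

The pattern: move the first 3 characters to the end (rotate left by 3), then keep one character in every 3, starting at position 2 (positions 2nd, 5th, 8th, ...).
"lexiconj" → "iconjlex" → "cjx".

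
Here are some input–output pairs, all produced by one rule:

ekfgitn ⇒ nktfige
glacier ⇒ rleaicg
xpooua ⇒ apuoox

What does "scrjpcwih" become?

Rule — take characters alternately from the front and the back (1st, last, 2nd, 2nd-last, ...), then move the first character to the end.
Working it through for "scrjpcwih": intermediate "shcirwjcp", final "hcirwjcps".

hcirwjcps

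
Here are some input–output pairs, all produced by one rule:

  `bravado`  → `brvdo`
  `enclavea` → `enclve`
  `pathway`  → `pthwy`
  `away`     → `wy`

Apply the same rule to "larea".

Rule — remove every "a".
On "larea" that produces "lre".

lre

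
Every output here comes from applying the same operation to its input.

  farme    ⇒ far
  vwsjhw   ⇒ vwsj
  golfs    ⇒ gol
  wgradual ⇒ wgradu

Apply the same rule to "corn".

The pattern: delete the last 2 characters.
"corn" → "co".

co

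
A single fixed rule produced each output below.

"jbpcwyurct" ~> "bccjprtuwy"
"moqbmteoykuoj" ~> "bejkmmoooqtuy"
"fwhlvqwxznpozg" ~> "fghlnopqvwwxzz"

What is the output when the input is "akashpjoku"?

aahjkkopsu

In each case the input is transformed by: sort the characters into alphabetical order.
"akashpjoku" → "aahjkkopsu".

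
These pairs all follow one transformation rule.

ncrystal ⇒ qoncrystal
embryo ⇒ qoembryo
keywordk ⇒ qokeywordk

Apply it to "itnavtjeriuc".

The transformation: prepend "qo".
"itnavtjeriuc" → "qoitnavtjeriuc".

qoitnavtjeriuc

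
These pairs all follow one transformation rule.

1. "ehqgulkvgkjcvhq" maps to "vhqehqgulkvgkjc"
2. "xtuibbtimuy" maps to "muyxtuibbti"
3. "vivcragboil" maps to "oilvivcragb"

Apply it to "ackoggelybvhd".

vhdackoggelyb

Rule — move the last 3 characters to the front (rotate right by 3).
Doing the same to "ackoggelybvhd": "vhdackoggelyb".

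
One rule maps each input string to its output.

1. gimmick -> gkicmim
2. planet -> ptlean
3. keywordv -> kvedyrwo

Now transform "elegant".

etlneag

The rule is to take characters alternately from the front and the back (1st, last, 2nd, 2nd-last, ...).
Doing the same to "elegant": "etlneag".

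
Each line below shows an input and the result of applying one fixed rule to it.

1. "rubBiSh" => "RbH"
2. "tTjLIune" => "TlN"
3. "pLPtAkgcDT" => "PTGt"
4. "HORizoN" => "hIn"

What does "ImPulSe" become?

iUE

The transformation: keep one character in every 3, starting at position 1 (positions 1st, 4th, 7th, ...), then flip the case of every letter.
For "ImPulSe", step one produces "Iue"; step two turns that into "iUE".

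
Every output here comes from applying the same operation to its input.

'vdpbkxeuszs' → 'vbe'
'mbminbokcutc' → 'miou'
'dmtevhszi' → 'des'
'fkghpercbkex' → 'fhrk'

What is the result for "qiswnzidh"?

The transformation: delete the last 2 characters, then keep one character in every 3, starting at position 1 (positions 1st, 4th, 7th, ...).
Working it through for "qiswnzidh": intermediate "qiswnzi", final "qwi".

qwi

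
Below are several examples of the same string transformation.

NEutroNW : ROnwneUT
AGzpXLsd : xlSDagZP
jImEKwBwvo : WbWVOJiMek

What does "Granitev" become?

In each case the input is transformed by: swap the front and back halves of the string, then flip the case of every letter.
For "Granitev", step one produces "itevGran"; step two turns that into "ITEVgRAN".

ITEVgRAN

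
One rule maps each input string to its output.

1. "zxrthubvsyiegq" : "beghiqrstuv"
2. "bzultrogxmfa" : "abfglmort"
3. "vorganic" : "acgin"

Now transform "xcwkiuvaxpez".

The pattern: sort the characters into alphabetical order, then delete the last 3 characters.
"xcwkiuvaxpez" → "aceikpuvwxxz" → "aceikpuvw".
(Check on "bzultrogxmfa": → "abfglmortuxz" → "abfglmort" ✓)

aceikpuvw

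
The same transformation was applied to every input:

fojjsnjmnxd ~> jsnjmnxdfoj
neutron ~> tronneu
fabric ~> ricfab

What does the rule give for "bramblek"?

mblekbra

What's happening: move the first 3 characters to the end (rotate left by 3).
So "bramblek" becomes "mblekbra".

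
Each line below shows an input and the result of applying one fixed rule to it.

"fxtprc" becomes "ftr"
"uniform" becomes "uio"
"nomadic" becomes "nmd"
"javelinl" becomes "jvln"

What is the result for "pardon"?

In each case the input is transformed by: delete the last character, then keep every other character starting from the first (positions 1st, 3rd, 5th, ...).
"pardon" → "pardo" → "pro".
(Check on "javelinl": → "javelin" → "jvln" ✓)

pro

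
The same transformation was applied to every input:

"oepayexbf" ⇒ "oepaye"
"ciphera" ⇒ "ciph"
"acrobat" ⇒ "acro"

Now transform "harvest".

Each output is the input with this applied: delete the last 3 characters.
"harvest" → "harv".

harv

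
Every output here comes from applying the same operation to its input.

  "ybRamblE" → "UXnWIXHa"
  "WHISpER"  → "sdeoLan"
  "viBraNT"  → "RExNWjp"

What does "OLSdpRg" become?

khoZLnC

What's happening: shift every letter 4 places backward in the alphabet (wrapping around), then flip the case of every letter.
"OLSdpRg" → "KHOzlNc" → "khoZLnC".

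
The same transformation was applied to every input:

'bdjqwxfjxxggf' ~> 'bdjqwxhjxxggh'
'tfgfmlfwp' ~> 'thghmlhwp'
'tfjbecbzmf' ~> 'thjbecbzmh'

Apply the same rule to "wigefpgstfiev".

wigehpgsthiev

In each case the input is transformed by: replace every "f" with "h".
For "wigefpgstfiev" the result is "wigehpgsthiev".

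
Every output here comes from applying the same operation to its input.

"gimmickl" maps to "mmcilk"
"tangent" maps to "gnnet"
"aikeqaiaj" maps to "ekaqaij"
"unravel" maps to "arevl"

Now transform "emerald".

relad

The pattern: delete the first 2 characters, then swap each adjacent pair of characters (1↔2, 3↔4, ...).
"emerald" → "relad".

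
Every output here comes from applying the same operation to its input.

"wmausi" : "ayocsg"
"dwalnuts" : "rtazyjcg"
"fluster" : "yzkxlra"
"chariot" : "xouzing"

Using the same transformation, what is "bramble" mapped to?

The transformation: shift every letter 6 places forward in the alphabet (wrapping around), then move the first 3 characters to the end (rotate left by 3).
"bramble" → "hxgshrk" → "shrkhxg".

shrkhxg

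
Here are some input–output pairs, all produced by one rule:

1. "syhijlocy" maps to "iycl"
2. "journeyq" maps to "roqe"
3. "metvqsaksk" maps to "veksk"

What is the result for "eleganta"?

glan

Each output is the input with this applied: keep every other character starting from the second (positions 2nd, 4th, 6th, ...), then swap each adjacent pair of characters (1↔2, 3↔4, ...).
On "eleganta": the first step gives "lgna", and the second then gives "glan".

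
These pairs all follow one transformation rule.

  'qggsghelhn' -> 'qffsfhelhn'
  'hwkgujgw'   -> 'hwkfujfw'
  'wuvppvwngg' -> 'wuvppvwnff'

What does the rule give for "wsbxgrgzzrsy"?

Rule — replace every "g" with "f".
Applying that to "wsbxgrgzzrsy" gives "wsbxfrfzzrsy".

wsbxfrfzzrsy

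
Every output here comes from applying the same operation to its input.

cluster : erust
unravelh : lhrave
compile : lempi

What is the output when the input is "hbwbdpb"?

Looking at the pairs, the operation is to delete the first 2 characters, then move the last 2 characters to the front (rotate right by 2).
Working it through for "hbwbdpb": intermediate "wbdpb", final "pbwbd".
(Check on "compile": → "mpile" → "lempi" ✓)

pbwbd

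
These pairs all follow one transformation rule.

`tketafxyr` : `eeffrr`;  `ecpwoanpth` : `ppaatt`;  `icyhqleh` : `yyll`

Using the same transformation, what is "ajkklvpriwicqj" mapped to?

kkvviicc

Rule — keep one character in every 3, starting at position 3 (positions 3rd, 6th, 9th, ...), then double every character.
On "ajkklvpriwicqj": the first step gives "kvic", and the second then gives "kkvviicc".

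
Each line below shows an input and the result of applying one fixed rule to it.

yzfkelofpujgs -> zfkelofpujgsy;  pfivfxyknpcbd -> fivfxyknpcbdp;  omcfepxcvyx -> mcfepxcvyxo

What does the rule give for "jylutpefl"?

ylutpeflj

The rule is to move the first character to the end.
"jylutpefl" → "ylutpeflj".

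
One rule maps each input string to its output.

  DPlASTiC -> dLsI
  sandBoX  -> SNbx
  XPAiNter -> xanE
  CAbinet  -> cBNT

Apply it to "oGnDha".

The transformation: flip the case of every letter, then keep every other character starting from the first (positions 1st, 3rd, 5th, ...).
On "oGnDha" that produces "ONH".

ONH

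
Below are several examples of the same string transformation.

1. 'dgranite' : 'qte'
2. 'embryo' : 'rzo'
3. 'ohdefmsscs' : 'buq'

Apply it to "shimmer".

Looking at the pairs, the operation is to shift every letter 13 places forward in the alphabet (wrapping around) — i.e. ROT13, then keep only the first 3 characters.
Working it through for "shimmer": intermediate "fuvzzre", final "fuv".

fuv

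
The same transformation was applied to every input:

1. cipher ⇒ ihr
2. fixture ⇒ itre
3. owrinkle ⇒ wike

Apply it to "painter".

aner

The rule is to swap each adjacent pair of characters (1↔2, 3↔4, ...), then keep every other character starting from the first (positions 1st, 3rd, 5th, ...).
For "painter", step one produces "apnietr"; step two turns that into "aner".
(Check on "cipher": → "ichpre" → "ihr" ✓)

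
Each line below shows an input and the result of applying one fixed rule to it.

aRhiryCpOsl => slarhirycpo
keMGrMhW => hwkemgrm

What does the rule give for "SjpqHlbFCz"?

The pattern: move the last 2 characters to the front (rotate right by 2), then convert every letter to lowercase.
Starting from "SjpqHlbFCz": after the first operation, "CzSjpqHlbF"; after the second, "czsjpqhlbf".

czsjpqhlbf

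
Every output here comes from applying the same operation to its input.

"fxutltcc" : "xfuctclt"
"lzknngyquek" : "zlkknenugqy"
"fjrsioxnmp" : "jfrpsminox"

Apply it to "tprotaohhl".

Each output is the input with this applied: move the first character to the end, then take characters alternately from the front and the back (1st, last, 2nd, 2nd-last, ...).
For "tprotaohhl", step one produces "protaohhlt"; step two turns that into "ptrlohthao".

ptrlohthao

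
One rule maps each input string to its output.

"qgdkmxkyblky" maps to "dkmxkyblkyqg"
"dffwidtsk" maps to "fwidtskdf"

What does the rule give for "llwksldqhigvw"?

wksldqhigvwll

The transformation: move the first 2 characters to the end (rotate left by 2).
For "llwksldqhigvw" the result is "wksldqhigvwll".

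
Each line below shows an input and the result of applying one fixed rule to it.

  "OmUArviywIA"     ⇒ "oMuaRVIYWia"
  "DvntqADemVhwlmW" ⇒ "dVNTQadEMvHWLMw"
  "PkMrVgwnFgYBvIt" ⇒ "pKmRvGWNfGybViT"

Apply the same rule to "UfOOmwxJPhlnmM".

uFooMWXjpHLNMm

Each output is the input with this applied: flip the case of every letter.
So "UfOOmwxJPhlnmM" becomes "uFooMWXjpHLNMm".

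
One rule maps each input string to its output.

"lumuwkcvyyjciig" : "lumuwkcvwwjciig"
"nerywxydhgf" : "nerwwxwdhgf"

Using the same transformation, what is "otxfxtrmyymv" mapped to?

otxfxtrmwwmv

The pattern: replace every "y" with "w".
"otxfxtrmyymv" → "otxfxtrmwwmv".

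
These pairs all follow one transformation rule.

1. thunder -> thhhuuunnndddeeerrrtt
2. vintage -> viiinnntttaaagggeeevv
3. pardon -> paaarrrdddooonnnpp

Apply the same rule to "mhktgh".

Each output is the input with this applied: repeat every character 3 times, then move the first 2 characters to the end (rotate left by 2).
Working it through for "mhktgh": intermediate "mmmhhhkkktttggghhh", final "mhhhkkktttggghhhmm".

mhhhkkktttggghhhmm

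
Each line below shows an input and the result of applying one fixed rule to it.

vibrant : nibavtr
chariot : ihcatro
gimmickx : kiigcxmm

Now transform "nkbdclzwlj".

The transformation: sort the characters into reverse alphabetical order, then move the first 3 characters to the end (rotate left by 3).
For "nkbdclzwlj" the result is "llkjdcbzwn".

llkjdcbzwn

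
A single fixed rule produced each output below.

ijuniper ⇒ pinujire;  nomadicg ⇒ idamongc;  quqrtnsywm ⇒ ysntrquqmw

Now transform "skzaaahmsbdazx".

adbsmhaaazksxz

The rule is to reverse the string, then move the first 2 characters to the end (rotate left by 2).
Applying that to "skzaaahmsbdazx" gives "adbsmhaaazksxz".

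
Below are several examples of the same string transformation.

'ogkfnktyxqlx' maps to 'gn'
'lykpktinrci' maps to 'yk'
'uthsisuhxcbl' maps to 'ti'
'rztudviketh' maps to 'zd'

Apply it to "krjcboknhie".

In each case the input is transformed by: keep one character in every 3, starting at position 2 (positions 2nd, 5th, 8th, ...), then keep only the first 2 characters.
Working it through for "krjcboknhie": intermediate "rbne", final "rb".

rb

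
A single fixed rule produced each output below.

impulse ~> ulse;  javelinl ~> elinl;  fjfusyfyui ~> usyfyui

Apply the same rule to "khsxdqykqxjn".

The rule is to delete the first 3 characters.
For "khsxdqykqxjn" the result is "xdqykqxjn".

xdqykqxjn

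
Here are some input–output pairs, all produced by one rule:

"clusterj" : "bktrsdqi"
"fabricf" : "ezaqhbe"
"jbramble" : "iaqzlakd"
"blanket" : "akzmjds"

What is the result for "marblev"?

lzqakdu

Each output is the input with this applied: shift every letter 1 place backward in the alphabet (wrapping around).
"marblev" → "lzqakdu".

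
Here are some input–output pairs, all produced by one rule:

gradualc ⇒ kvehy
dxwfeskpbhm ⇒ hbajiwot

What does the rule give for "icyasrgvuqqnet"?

The transformation: shift every letter 4 places forward in the alphabet (wrapping around), then delete the last 3 characters.
Working it through for "icyasrgvuqqnet": intermediate "mgcewvkzyuurix", final "mgcewvkzyuu".

mgcewvkzyuu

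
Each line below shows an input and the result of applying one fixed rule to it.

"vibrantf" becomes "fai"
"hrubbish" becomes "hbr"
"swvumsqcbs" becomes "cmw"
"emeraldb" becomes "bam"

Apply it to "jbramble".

emb

The pattern: keep one character in every 3, starting at position 2 (positions 2nd, 5th, 8th, ...), then reverse the string.
Applying both steps to "jbramble": "bme", then "emb".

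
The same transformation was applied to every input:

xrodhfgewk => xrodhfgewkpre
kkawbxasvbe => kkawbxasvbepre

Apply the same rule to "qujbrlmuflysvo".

Each output is the input with this applied: append "pre".
For "qujbrlmuflysvo" the result is "qujbrlmuflysvopre".

qujbrlmuflysvopre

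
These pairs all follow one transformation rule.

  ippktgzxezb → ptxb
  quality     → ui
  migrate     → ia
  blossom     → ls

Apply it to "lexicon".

ec

In each case the input is transformed by: keep one character in every 3, starting at position 2 (positions 2nd, 5th, 8th, ...).
Applying that to "lexicon" gives "ec".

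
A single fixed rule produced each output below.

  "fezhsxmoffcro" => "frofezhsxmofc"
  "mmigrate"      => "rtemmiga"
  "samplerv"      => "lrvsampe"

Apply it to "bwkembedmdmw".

What's happening: move the last 3 characters to the front (rotate right by 3), then swap the first and last characters.
Working it through for "bwkembedmdmw": intermediate "dmwbwkembedm", final "mmwbwkembedd".

mmwbwkembedd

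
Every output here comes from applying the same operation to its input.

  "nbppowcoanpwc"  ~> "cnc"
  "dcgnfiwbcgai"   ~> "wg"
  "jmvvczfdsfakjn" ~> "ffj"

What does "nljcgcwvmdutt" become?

wdt

Rule — keep one character in every 3, starting at position 1 (positions 1st, 4th, 7th, ...), then delete the first 2 characters.
On "nljcgcwvmdutt": the first step gives "ncwdt", and the second then gives "wdt".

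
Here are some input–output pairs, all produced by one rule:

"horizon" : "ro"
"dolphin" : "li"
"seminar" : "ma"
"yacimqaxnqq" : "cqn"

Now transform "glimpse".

is

Looking at the pairs, the operation is to keep one character in every 3, starting at position 3 (positions 3rd, 6th, 9th, ...).
Doing the same to "glimpse": "is".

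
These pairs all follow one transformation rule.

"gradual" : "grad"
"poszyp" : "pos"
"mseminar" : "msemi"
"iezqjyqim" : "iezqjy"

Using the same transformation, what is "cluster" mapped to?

clus

Looking at the pairs, the operation is to delete the last 3 characters.
"cluster" → "clus".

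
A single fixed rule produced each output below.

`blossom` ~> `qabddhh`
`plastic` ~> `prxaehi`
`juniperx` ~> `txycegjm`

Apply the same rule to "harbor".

pqwdgg

What's happening: sort the characters into alphabetical order, then shift every letter 11 places backward in the alphabet (wrapping around).
Starting from "harbor": after the first operation, "abhorr"; after the second, "pqwdgg".
(Check on "blossom": → "blmooss" → "qabddhh" ✓)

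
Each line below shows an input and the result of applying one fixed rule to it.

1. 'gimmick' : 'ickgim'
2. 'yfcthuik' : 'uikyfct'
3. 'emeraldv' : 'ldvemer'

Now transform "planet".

In each case the input is transformed by: move the last 3 characters to the front (rotate right by 3), then delete the last character.
Starting from "planet": after the first operation, "netpla"; after the second, "netpl".

netpl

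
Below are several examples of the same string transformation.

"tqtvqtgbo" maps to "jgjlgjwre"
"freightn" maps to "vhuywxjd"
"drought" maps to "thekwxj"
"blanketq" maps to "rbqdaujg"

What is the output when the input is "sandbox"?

In each case the input is transformed by: shift every letter 10 places backward in the alphabet (wrapping around).
"sandbox" → "iqdtren".

iqdtren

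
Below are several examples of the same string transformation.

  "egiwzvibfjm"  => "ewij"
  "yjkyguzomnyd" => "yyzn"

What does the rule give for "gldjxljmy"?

The transformation: keep one character in every 3, starting at position 1 (positions 1st, 4th, 7th, ...).
"gldjxljmy" → "gjj".

gjj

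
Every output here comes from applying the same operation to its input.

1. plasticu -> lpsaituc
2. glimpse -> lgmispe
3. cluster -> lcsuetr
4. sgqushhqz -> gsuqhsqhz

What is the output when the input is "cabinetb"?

acibenbt

Each output is the input with this applied: swap each adjacent pair of characters (1↔2, 3↔4, ...).
So "cabinetb" becomes "acibenbt".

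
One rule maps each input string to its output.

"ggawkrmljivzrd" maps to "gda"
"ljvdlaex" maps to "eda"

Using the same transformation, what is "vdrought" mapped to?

hgd

The pattern: sort the characters into reverse alphabetical order, then keep only the last 3 characters.
"vdrought" → "hgd".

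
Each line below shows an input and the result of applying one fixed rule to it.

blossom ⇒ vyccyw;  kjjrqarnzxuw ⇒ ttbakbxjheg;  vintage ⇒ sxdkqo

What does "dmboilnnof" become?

wlysvxxyp

The rule is to shift every letter 10 places forward in the alphabet (wrapping around), then delete the first character.
Applying both steps to "dmboilnnof": "nwlysvxxyp", then "wlysvxxyp".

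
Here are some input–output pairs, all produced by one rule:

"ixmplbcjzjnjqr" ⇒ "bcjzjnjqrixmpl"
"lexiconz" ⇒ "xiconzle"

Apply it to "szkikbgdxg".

Looking at the pairs, the operation is to swap the front and back halves of the string, then move the last 2 characters to the front (rotate right by 2).
On "szkikbgdxg": the first step gives "bgdxgszkik", and the second then gives "ikbgdxgszk".

ikbgdxgszk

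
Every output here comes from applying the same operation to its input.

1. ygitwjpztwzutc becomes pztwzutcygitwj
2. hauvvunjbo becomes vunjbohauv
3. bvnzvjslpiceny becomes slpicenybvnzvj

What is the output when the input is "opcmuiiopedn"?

iiopednopcmu

The pattern: move the last character to the front, then swap the front and back halves of the string.
"opcmuiiopedn" → "nopcmuiioped" → "iiopednopcmu".
(Check on "bvnzvjslpiceny": → "ybvnzvjslpicen" → "slpicenybvnzvj" ✓)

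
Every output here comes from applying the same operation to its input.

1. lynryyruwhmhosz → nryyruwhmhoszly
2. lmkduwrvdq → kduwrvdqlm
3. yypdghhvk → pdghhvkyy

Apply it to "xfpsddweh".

psddwehxf

The rule is to move the first 2 characters to the end (rotate left by 2).
So "xfpsddweh" becomes "psddwehxf".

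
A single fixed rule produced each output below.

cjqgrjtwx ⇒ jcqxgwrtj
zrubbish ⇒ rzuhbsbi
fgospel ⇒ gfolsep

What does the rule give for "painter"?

apirnet

The transformation: move the first character to the end, then take characters alternately from the front and the back (1st, last, 2nd, 2nd-last, ...).
Starting from "painter": after the first operation, "ainterp"; after the second, "apirnet".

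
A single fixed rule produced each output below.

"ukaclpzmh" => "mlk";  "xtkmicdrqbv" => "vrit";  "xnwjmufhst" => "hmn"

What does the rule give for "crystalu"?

Each output is the input with this applied: keep one character in every 3, starting at position 2 (positions 2nd, 5th, 8th, ...), then reverse the string.
Working it through for "crystalu": intermediate "rtu", final "utr".

utr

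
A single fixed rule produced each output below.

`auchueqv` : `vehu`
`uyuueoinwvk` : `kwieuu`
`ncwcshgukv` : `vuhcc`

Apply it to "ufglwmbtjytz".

The rule is to reverse the string, then keep every other character starting from the first (positions 1st, 3rd, 5th, ...).
So "ufglwmbtjytz" becomes "zytmlf".
(Check on "ncwcshgukv": → "vkughscwcn" → "vuhcc" ✓)

zytmlf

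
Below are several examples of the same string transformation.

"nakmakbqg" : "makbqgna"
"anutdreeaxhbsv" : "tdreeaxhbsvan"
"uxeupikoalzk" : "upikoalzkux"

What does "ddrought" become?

The rule is to move the first 2 characters to the end (rotate left by 2), then delete the first character.
Working it through for "ddrought": intermediate "roughtdd", final "oughtdd".
(Check on "nakmakbqg": → "kmakbqgna" → "makbqgna" ✓)

oughtdd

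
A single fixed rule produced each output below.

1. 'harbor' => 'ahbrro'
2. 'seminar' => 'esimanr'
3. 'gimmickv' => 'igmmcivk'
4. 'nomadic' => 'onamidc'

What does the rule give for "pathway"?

aphtawy

The transformation: swap each adjacent pair of characters (1↔2, 3↔4, ...).
Doing the same to "pathway": "aphtawy".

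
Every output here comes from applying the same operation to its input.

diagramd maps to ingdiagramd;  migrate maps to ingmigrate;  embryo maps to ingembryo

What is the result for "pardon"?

ingpardon

In each case the input is transformed by: prepend "ing".
So "pardon" becomes "ingpardon".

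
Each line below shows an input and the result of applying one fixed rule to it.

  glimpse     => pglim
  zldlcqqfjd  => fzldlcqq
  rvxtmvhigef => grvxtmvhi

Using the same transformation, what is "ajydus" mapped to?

dajy

In each case the input is transformed by: delete the last 2 characters, then move the last character to the front.
So "ajydus" becomes "dajy".
(Check on "rvxtmvhigef": → "rvxtmvhig" → "grvxtmvhi" ✓)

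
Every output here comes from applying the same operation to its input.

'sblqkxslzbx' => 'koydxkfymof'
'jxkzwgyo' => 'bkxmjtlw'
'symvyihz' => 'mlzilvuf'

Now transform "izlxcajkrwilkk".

The pattern: shift every letter 13 places forward in the alphabet (wrapping around) — i.e. ROT13, then swap the first and last characters.
Applying both steps to "izlxcajkrwilkk": "vmykpnwxejvyxx", then "xmykpnwxejvyxv".

xmykpnwxejvyxv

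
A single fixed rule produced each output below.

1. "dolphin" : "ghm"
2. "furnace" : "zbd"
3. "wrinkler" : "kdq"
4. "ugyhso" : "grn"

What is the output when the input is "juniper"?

odq

Looking at the pairs, the operation is to shift every letter 1 place backward in the alphabet (wrapping around), then keep only the last 3 characters.
Doing the same to "juniper": "odq".
(Check on "dolphin": → "cnkoghm" → "ghm" ✓)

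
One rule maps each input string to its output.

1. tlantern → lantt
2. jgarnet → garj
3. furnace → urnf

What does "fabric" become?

abf

The rule is to delete the last 3 characters, then move the first character to the end.
Applying both steps to "fabric": "fab", then "abf".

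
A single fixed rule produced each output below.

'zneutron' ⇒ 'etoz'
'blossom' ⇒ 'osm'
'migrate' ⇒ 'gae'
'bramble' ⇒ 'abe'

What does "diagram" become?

Looking at the pairs, the operation is to move the first character to the end, then keep every other character starting from the second (positions 2nd, 4th, 6th, ...).
Applying both steps to "diagram": "iagramd", then "arm".

arm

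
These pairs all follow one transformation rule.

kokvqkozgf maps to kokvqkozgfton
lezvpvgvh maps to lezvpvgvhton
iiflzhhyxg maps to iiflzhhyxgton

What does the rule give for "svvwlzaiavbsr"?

svvwlzaiavbsrton

The rule is to append "ton".
So "svvwlzaiavbsr" becomes "svvwlzaiavbsrton".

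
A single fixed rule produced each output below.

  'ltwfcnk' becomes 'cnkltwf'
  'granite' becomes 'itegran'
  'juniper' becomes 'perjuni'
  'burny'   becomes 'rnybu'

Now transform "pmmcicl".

iclpmmc

What's happening: move the last 3 characters to the front (rotate right by 3).
So "pmmcicl" becomes "iclpmmc".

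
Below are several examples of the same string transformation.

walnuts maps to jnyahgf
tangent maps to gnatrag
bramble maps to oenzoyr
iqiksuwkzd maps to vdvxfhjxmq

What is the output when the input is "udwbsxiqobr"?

hqjofkvdboe

The pattern: shift every letter 13 places forward in the alphabet (wrapping around) — i.e. ROT13.
"udwbsxiqobr" → "hqjofkvdboe".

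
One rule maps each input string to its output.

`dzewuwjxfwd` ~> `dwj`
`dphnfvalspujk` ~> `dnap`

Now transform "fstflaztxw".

Each output is the input with this applied: delete the last 3 characters, then keep one character in every 3, starting at position 1 (positions 1st, 4th, 7th, ...).
Working it through for "fstflaztxw": intermediate "fstflaz", final "ffz".

ffz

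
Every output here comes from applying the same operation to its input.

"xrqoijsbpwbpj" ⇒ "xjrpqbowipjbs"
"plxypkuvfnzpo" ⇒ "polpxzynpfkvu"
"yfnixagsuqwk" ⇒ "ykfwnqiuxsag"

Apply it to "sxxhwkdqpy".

syxpxqhdwk

Each output is the input with this applied: take characters alternately from the front and the back (1st, last, 2nd, 2nd-last, ...).
For "sxxhwkdqpy" the result is "syxpxqhdwk".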